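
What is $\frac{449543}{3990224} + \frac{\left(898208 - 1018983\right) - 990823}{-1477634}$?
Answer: $\frac{2549892519607}{2948045325008} \approx 0.86494$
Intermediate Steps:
$\frac{449543}{3990224} + \frac{\left(898208 - 1018983\right) - 990823}{-1477634} = 449543 \cdot \frac{1}{3990224} + \left(-120775 - 990823\right) \left(- \frac{1}{1477634}\right) = \frac{449543}{3990224} - - \frac{555799}{738817} = \frac{449543}{3990224} + \frac{555799}{738817} = \frac{2549892519607}{2948045325008}$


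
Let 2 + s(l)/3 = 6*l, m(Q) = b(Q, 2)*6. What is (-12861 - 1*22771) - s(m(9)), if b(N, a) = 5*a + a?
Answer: -36922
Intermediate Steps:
b(N, a) = 6*a
m(Q) = 72 (m(Q) = (6*2)*6 = 12*6 = 72)
s(l) = -6 + 18*l (s(l) = -6 + 3*(6*l) = -6 + 18*l)
(-12861 - 1*22771) - s(m(9)) = (-12861 - 1*22771) - (-6 + 18*72) = (-12861 - 22771) - (-6 + 1296) = -35632 - 1*1290 = -35632 - 1290 = -36922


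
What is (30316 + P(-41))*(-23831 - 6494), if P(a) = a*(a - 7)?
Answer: -979012300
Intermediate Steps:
P(a) = a*(-7 + a)
(30316 + P(-41))*(-23831 - 6494) = (30316 - 41*(-7 - 41))*(-23831 - 6494) = (30316 - 41*(-48))*(-30325) = (30316 + 1968)*(-30325) = 32284*(-30325) = -979012300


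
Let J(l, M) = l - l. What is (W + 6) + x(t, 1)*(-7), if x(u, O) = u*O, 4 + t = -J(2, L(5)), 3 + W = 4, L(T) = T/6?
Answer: 35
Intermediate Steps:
L(T) = T/6 (L(T) = T*(⅙) = T/6)
J(l, M) = 0
W = 1 (W = -3 + 4 = 1)
t = -4 (t = -4 - 1*0 = -4 + 0 = -4)
x(u, O) = O*u
(W + 6) + x(t, 1)*(-7) = (1 + 6) + (1*(-4))*(-7) = 7 - 4*(-7) = 7 + 28 = 35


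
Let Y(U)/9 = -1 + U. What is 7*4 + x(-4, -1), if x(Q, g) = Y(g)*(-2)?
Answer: 64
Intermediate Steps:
Y(U) = -9 + 9*U (Y(U) = 9*(-1 + U) = -9 + 9*U)
x(Q, g) = 18 - 18*g (x(Q, g) = (-9 + 9*g)*(-2) = 18 - 18*g)
7*4 + x(-4, -1) = 7*4 + (18 - 18*(-1)) = 28 + (18 + 18) = 28 + 36 = 64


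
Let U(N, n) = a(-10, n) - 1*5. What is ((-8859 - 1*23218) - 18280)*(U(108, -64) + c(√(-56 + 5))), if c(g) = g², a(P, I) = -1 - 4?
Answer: 3071777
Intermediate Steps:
a(P, I) = -5
U(N, n) = -10 (U(N, n) = -5 - 1*5 = -5 - 5 = -10)
((-8859 - 1*23218) - 18280)*(U(108, -64) + c(√(-56 + 5))) = ((-8859 - 1*23218) - 18280)*(-10 + (√(-56 + 5))²) = ((-8859 - 23218) - 18280)*(-10 + (√(-51))²) = (-32077 - 18280)*(-10 + (I*√51)²) = -50357*(-10 - 51) = -50357*(-61) = 3071777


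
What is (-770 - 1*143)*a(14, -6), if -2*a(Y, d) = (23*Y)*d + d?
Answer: -884697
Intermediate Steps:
a(Y, d) = -d/2 - 23*Y*d/2 (a(Y, d) = -((23*Y)*d + d)/2 = -(23*Y*d + d)/2 = -(d + 23*Y*d)/2 = -d/2 - 23*Y*d/2)
(-770 - 1*143)*a(14, -6) = (-770 - 1*143)*(-½*(-6)*(1 + 23*14)) = (-770 - 143)*(-½*(-6)*(1 + 322)) = -(-913)*(-6)*323/2 = -913*969 = -884697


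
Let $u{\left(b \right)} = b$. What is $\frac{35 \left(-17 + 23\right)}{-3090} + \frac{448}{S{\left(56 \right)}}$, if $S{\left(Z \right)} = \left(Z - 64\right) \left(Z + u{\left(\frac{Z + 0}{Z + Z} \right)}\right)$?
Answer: $- \frac{12327}{11639} \approx -1.0591$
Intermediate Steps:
$S{\left(Z \right)} = \left(\frac{1}{2} + Z\right) \left(-64 + Z\right)$ ($S{\left(Z \right)} = \left(Z - 64\right) \left(Z + \frac{Z + 0}{Z + Z}\right) = \left(-64 + Z\right) \left(Z + \frac{Z}{2 Z}\right) = \left(-64 + Z\right) \left(Z + Z \frac{1}{2 Z}\right) = \left(-64 + Z\right) \left(Z + \frac{1}{2}\right) = \left(-64 + Z\right) \left(\frac{1}{2} + Z\right) = \left(\frac{1}{2} + Z\right) \left(-64 + Z\right)$)
$\frac{35 \left(-17 + 23\right)}{-3090} + \frac{448}{S{\left(56 \right)}} = \frac{35 \left(-17 + 23\right)}{-3090} + \frac{448}{-32 + 56^{2} - 3556} = 35 \cdot 6 \left(- \frac{1}{3090}\right) + \frac{448}{-32 + 3136 - 3556} = 210 \left(- \frac{1}{3090}\right) + \frac{448}{-452} = - \frac{7}{103} + 448 \left(- \frac{1}{452}\right) = - \frac{7}{103} - \frac{112}{113} = - \frac{12327}{11639}$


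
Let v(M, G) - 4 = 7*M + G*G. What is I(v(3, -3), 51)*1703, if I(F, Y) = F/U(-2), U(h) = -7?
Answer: -57902/7 ≈ -8271.7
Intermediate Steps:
v(M, G) = 4 + G² + 7*M (v(M, G) = 4 + (7*M + G*G) = 4 + (7*M + G²) = 4 + (G² + 7*M) = 4 + G² + 7*M)
I(F, Y) = -F/7 (I(F, Y) = F/(-7) = F*(-⅐) = -F/7)
I(v(3, -3), 51)*1703 = -(4 + (-3)² + 7*3)/7*1703 = -(4 + 9 + 21)/7*1703 = -⅐*34*1703 = -34/7*1703 = -57902/7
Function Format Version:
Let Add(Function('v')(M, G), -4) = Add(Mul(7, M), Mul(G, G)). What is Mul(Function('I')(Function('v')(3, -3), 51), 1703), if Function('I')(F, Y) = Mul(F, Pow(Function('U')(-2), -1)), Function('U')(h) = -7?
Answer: Rational(-57902, 7) ≈ -8271.7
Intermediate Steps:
Function('v')(M, G) = Add(4, Pow(G, 2), Mul(7, M)) (Function('v')(M, G) = Add(4, Add(Mul(7, M), Mul(G, G))) = Add(4, Add(Mul(7, M), Pow(G, 2))) = Add(4, Add(Pow(G, 2), Mul(7, M))) = Add(4, Pow(G, 2), Mul(7, M)))
Function('I')(F, Y) = Mul(Rational(-1, 7), F) (Function('I')(F, Y) = Mul(F, Pow(-7, -1)) = Mul(F, Rational(-1, 7)) = Mul(Rational(-1, 7), F))
Mul(Function('I')(Function('v')(3, -3), 51), 1703) = Mul(Mul(Rational(-1, 7), Add(4, Pow(-3, 2), Mul(7, 3))), 1703) = Mul(Mul(Rational(-1, 7), Add(4, 9, 21)), 1703) = Mul(Mul(Rational(-1, 7), 34), 1703) = Mul(Rational(-34, 7), 1703) = Rational(-57902, 7)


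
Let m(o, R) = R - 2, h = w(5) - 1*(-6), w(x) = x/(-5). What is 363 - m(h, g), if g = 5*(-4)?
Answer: 385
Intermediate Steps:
w(x) = -x/5 (w(x) = x*(-1/5) = -x/5)
g = -20
h = 5 (h = -1/5*5 - 1*(-6) = -1 + 6 = 5)
m(o, R) = -2 + R
363 - m(h, g) = 363 - (-2 - 20) = 363 - 1*(-22) = 363 + 22 = 385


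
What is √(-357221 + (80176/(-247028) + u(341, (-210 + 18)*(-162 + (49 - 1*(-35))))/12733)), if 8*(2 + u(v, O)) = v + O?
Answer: I*√308690654177969183246/29396332 ≈ 597.68*I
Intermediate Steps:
u(v, O) = -2 + O/8 + v/8 (u(v, O) = -2 + (v + O)/8 = -2 + (O + v)/8 = -2 + (O/8 + v/8) = -2 + O/8 + v/8)
√(-357221 + (80176/(-247028) + u(341, (-210 + 18)*(-162 + (49 - 1*(-35))))/12733)) = √(-357221 + (80176/(-247028) + (-2 + ((-210 + 18)*(-162 + (49 - 1*(-35))))/8 + (⅛)*341)/12733)) = √(-357221 + (80176*(-1/247028) + (-2 + (-192*(-162 + (49 + 35)))/8 + 341/8)*(1/12733))) = √(-357221 + (-20044/61757 + (-2 + (-192*(-162 + 84))/8 + 341/8)*(1/12733))) = √(-357221 + (-20044/61757 + (-2 + (-192*(-78))/8 + 341/8)*(1/12733))) = √(-357221 + (-20044/61757 + (-2 + (⅛)*14976 + 341/8)*(1/12733))) = √(-357221 + (-20044/61757 + (-2 + 1872 + 341/8)*(1/12733))) = √(-357221 + (-20044/61757 + (15301/8)*(1/12733))) = √(-357221 + (-20044/61757 + 143/952)) = √(-357221 - 10250637/58792664) = √(-21001984477381/58792664) = I*√308690654177969183246/29396332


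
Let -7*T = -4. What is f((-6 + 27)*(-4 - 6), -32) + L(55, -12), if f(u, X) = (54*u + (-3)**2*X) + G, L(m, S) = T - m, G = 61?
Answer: -81350/7 ≈ -11621.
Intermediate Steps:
T = 4/7 (T = -1/7*(-4) = 4/7 ≈ 0.57143)
L(m, S) = 4/7 - m
f(u, X) = 61 + 9*X + 54*u (f(u, X) = (54*u + (-3)**2*X) + 61 = (54*u + 9*X) + 61 = (9*X + 54*u) + 61 = 61 + 9*X + 54*u)
f((-6 + 27)*(-4 - 6), -32) + L(55, -12) = (61 + 9*(-32) + 54*((-6 + 27)*(-4 - 6))) + (4/7 - 1*55) = (61 - 288 + 54*(21*(-10))) + (4/7 - 55) = (61 - 288 + 54*(-210)) - 381/7 = (61 - 288 - 11340) - 381/7 = -11567 - 381/7 = -81350/7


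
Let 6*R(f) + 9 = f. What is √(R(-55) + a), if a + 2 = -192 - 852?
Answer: I*√9510/3 ≈ 32.506*I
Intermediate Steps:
R(f) = -3/2 + f/6
a = -1046 (a = -2 + (-192 - 852) = -2 - 1044 = -1046)
√(R(-55) + a) = √((-3/2 + (⅙)*(-55)) - 1046) = √((-3/2 - 55/6) - 1046) = √(-32/3 - 1046) = √(-3170/3) = I*√9510/3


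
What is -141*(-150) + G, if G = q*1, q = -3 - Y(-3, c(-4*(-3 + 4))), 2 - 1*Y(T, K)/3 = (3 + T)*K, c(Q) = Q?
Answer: 21141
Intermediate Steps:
Y(T, K) = 6 - 3*K*(3 + T) (Y(T, K) = 6 - 3*(3 + T)*K = 6 - 3*K*(3 + T))
q = -9 (q = -3 - (6 - (-36)*(-3 + 4) - 3*(-4*(-3 + 4))*(-3)) = -3 - (6 - (-36) - 3*(-4*1)*(-3)) = -3 - (6 - 9*(-4) - 3*(-4)*(-3)) = -3 - (6 + 36 - 36) = -3 - 1*6 = -3 - 6 = -9)
G = -9 (G = -9*1 = -9)
-141*(-150) + G = -141*(-150) - 9 = 21150 - 9 = 21141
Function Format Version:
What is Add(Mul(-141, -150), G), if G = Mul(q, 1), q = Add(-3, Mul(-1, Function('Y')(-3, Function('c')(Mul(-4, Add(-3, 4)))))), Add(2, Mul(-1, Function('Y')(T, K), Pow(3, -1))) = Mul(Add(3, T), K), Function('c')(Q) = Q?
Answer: 21141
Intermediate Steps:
Function('Y')(T, K) = Add(6, Mul(-3, K, Add(3, T))) (Function('Y')(T, K) = Add(6, Mul(-3, Mul(Add(3, T), K))) = Add(6, Mul(-3, Mul(K, Add(3, T)))) = Add(6, Mul(-3, K, Add(3, T))))
q = -9 (q = Add(-3, Mul(-1, Add(6, Mul(-9, Mul(-4, Add(-3, 4))), Mul(-3, Mul(-4, Add(-3, 4)), -3)))) = Add(-3, Mul(-1, Add(6, Mul(-9, Mul(-4, 1)), Mul(-3, Mul(-4, 1), -3)))) = Add(-3, Mul(-1, Add(6, Mul(-9, -4), Mul(-3, -4, -3)))) = Add(-3, Mul(-1, Add(6, 36, -36))) = Add(-3, Mul(-1, 6)) = Add(-3, -6) = -9)
G = -9 (G = Mul(-9, 1) = -9)
Add(Mul(-141, -150), G) = Add(Mul(-141, -150), -9) = Add(21150, -9) = 21141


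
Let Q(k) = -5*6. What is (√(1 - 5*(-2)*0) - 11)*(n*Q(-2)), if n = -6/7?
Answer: -1800/7 ≈ -257.14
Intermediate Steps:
Q(k) = -30
n = -6/7 (n = -6*⅐ = -6/7 ≈ -0.85714)
(√(1 - 5*(-2)*0) - 11)*(n*Q(-2)) = (√(1 - 5*(-2)*0) - 11)*(-6/7*(-30)) = (√(1 + 10*0) - 11)*(180/7) = (√(1 + 0) - 11)*(180/7) = (√1 - 11)*(180/7) = (1 - 11)*(180/7) = -10*180/7 = -1800/7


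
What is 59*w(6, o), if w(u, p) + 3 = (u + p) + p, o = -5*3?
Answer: -1593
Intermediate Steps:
o = -15
w(u, p) = -3 + u + 2*p (w(u, p) = -3 + ((u + p) + p) = -3 + ((p + u) + p) = -3 + (u + 2*p) = -3 + u + 2*p)
59*w(6, o) = 59*(-3 + 6 + 2*(-15)) = 59*(-3 + 6 - 30) = 59*(-27) = -1593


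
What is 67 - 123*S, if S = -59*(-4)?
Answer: -28961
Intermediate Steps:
S = 236 (S = -1*(-236) = 236)
67 - 123*S = 67 - 123*236 = 67 - 29028 = -28961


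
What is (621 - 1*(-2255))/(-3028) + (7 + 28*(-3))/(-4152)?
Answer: -2926999/3143064 ≈ -0.93126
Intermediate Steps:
(621 - 1*(-2255))/(-3028) + (7 + 28*(-3))/(-4152) = (621 + 2255)*(-1/3028) + (7 - 84)*(-1/4152) = 2876*(-1/3028) - 77*(-1/4152) = -719/757 + 77/4152 = -2926999/3143064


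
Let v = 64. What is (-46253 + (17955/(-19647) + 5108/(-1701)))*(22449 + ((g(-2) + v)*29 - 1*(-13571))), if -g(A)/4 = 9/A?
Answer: -6595433347701484/3713283 ≈ -1.7762e+9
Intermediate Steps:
g(A) = -36/A
(-46253 + (17955/(-19647) + 5108/(-1701)))*(22449 + ((g(-2) + v)*29 - 1*(-13571))) = (-46253 + (17955/(-19647) + 5108/(-1701)))*(22449 + ((-36/(-2) + 64)*29 - 1*(-13571))) = (-46253 + (17955*(-1/19647) + 5108*(-1/1701)))*(22449 + ((-36*(-1/2) + 64)*29 + 13571)) = (-46253 + (-1995/2183 - 5108/1701))*(22449 + ((18 + 64)*29 + 13571)) = (-46253 - 14544259/3713283)*(22449 + (82*29 + 13571)) = -171765022858*(22449 + (2378 + 13571))/3713283 = -171765022858*(22449 + 15949)/3713283 = -171765022858/3713283*38398 = -6595433347701484/3713283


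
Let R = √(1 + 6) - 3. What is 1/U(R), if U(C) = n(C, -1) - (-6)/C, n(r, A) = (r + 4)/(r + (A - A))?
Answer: -⅔ + 5*√7/21 ≈ -0.036726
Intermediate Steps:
n(r, A) = (4 + r)/r (n(r, A) = (4 + r)/(r + 0) = (4 + r)/r)
R = -3 + √7 (R = √7 - 3 = -3 + √7 ≈ -0.35425)
U(C) = 6/C + (4 + C)/C (U(C) = (4 + C)/C - (-6)/C = (4 + C)/C + 6/C = 6/C + (4 + C)/C)
1/U(R) = 1/((10 + (-3 + √7))/(-3 + √7)) = 1/((7 + √7)/(-3 + √7)) = (-3 + √7)/(7 + √7)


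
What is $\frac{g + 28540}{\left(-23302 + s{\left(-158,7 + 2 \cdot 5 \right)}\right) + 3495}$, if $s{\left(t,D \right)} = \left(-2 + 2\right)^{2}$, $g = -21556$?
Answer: $- \frac{6984}{19807} \approx -0.3526$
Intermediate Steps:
$s{\left(t,D \right)} = 0$ ($s{\left(t,D \right)} = 0^{2} = 0$)
$\frac{g + 28540}{\left(-23302 + s{\left(-158,7 + 2 \cdot 5 \right)}\right) + 3495} = \frac{-21556 + 28540}{\left(-23302 + 0\right) + 3495} = \frac{6984}{-23302 + 3495} = \frac{6984}{-19807} = 6984 \left(- \frac{1}{19807}\right) = - \frac{6984}{19807}$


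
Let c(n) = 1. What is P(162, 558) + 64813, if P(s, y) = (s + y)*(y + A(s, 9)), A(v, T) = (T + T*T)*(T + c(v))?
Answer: 1114573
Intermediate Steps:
A(v, T) = (1 + T)*(T + T**2) (A(v, T) = (T + T*T)*(T + 1) = (T + T**2)*(1 + T) = (1 + T)*(T + T**2))
P(s, y) = (900 + y)*(s + y) (P(s, y) = (s + y)*(y + 9*(1 + 9**2 + 2*9)) = (s + y)*(y + 9*(1 + 81 + 18)) = (s + y)*(y + 9*100) = (s + y)*(y + 900) = (s + y)*(900 + y) = (900 + y)*(s + y))
P(162, 558) + 64813 = (558**2 + 900*162 + 900*558 + 162*558) + 64813 = (311364 + 145800 + 502200 + 90396) + 64813 = 1049760 + 64813 = 1114573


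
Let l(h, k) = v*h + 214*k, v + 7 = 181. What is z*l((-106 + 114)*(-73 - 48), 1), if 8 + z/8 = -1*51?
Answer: 79398896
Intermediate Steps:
v = 174 (v = -7 + 181 = 174)
l(h, k) = 174*h + 214*k
z = -472 (z = -64 + 8*(-1*51) = -64 + 8*(-51) = -64 - 408 = -472)
z*l((-106 + 114)*(-73 - 48), 1) = -472*(174*((-106 + 114)*(-73 - 48)) + 214*1) = -472*(174*(8*(-121)) + 214) = -472*(174*(-968) + 214) = -472*(-168432 + 214) = -472*(-168218) = 79398896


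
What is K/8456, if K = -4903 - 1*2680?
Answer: -7583/8456 ≈ -0.89676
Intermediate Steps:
K = -7583 (K = -4903 - 2680 = -7583)
K/8456 = -7583/8456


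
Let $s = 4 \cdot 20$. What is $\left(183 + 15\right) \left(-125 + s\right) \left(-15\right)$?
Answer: $133650$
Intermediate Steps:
$s = 80$
$\left(183 + 15\right) \left(-125 + s\right) \left(-15\right) = \left(183 + 15\right) \left(-125 + 80\right) \left(-15\right) = 198 \left(-45\right) \left(-15\right) = \left(-8910\right) \left(-15\right) = 133650$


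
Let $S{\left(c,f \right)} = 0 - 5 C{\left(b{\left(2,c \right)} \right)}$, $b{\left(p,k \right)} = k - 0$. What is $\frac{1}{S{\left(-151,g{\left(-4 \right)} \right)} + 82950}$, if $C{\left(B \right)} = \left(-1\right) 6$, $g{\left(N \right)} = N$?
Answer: $\frac{1}{82980} \approx 1.2051 \cdot 10^{-5}$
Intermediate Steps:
$b{\left(p,k \right)} = k$ ($b{\left(p,k \right)} = k + 0 = k$)
$C{\left(B \right)} = -6$
$S{\left(c,f \right)} = 30$ ($S{\left(c,f \right)} = 0 - -30 = 0 + 30 = 30$)
$\frac{1}{S{\left(-151,g{\left(-4 \right)} \right)} + 82950} = \frac{1}{30 + 82950} = \frac{1}{82980}$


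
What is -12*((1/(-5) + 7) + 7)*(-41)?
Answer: 33948/5 ≈ 6789.6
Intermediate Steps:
-12*((1/(-5) + 7) + 7)*(-41) = -12*((-⅕ + 7) + 7)*(-41) = -12*(34/5 + 7)*(-41) = -12*69/5*(-41) = -828/5*(-41) = 33948/5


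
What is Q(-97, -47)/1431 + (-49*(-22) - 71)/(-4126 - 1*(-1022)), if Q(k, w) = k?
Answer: -1742105/4441824 ≈ -0.39220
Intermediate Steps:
Q(-97, -47)/1431 + (-49*(-22) - 71)/(-4126 - 1*(-1022)) = -97/1431 + (-49*(-22) - 71)/(-4126 - 1*(-1022)) = -97*1/1431 + (1078 - 71)/(-4126 + 1022) = -97/1431 + 1007/(-3104) = -97/1431 + 1007*(-1/3104) = -97/1431 - 1007/3104 = -1742105/4441824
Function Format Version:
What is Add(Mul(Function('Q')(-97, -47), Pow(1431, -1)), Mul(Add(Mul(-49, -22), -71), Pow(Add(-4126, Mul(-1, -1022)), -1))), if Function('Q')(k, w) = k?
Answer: Rational(-1742105, 4441824) ≈ -0.39220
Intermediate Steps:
Add(Mul(Function('Q')(-97, -47), Pow(1431, -1)), Mul(Add(Mul(-49, -22), -71), Pow(Add(-4126, Mul(-1, -1022)), -1))) = Add(Mul(-97, Pow(1431, -1)), Mul(Add(Mul(-49, -22), -71), Pow(Add(-4126, Mul(-1, -1022)), -1))) = Add(Mul(-97, Rational(1, 1431)), Mul(Add(1078, -71), Pow(Add(-4126, 1022), -1))) = Add(Rational(-97, 1431), Mul(1007, Pow(-3104, -1))) = Add(Rational(-97, 1431), Mul(1007, Rational(-1, 3104))) = Add(Rational(-97, 1431), Rational(-1007, 3104)) = Rational(-1742105, 4441824)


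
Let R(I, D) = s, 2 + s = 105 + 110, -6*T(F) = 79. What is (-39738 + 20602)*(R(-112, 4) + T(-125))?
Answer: -11472032/3 ≈ -3.8240e+6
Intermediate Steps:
T(F) = -79/6 (T(F) = -⅙*79 = -79/6)
s = 213 (s = -2 + (105 + 110) = -2 + 215 = 213)
R(I, D) = 213
(-39738 + 20602)*(R(-112, 4) + T(-125)) = (-39738 + 20602)*(213 - 79/6) = -19136*1199/6 = -11472032/3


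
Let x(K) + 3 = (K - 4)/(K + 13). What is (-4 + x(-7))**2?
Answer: 2809/36 ≈ 78.028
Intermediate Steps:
x(K) = -3 + (-4 + K)/(13 + K) (x(K) = -3 + (K - 4)/(K + 13) = -3 + (-4 + K)/(13 + K))
(-4 + x(-7))**2 = (-4 + (-43 - 2*(-7))/(13 - 7))**2 = (-4 + (-43 + 14)/6)**2 = (-4 + (1/6)*(-29))**2 = (-4 - 29/6)**2 = (-53/6)**2 = 2809/36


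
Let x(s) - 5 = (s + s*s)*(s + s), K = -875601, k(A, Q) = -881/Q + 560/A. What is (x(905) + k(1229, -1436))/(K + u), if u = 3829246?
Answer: 2619157869776329/5212722656380 ≈ 502.46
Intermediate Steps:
x(s) = 5 + 2*s*(s + s²) (x(s) = 5 + (s + s*s)*(s + s) = 5 + (s + s²)*(2*s) = 5 + 2*s*(s + s²))
(x(905) + k(1229, -1436))/(K + u) = ((5 + 2*905² + 2*905³) + (-881/(-1436) + 560/1229))/(-875601 + 3829246) = ((5 + 2*819025 + 2*741217625) + (-881*(-1/1436) + 560*(1/1229)))/2953645 = ((5 + 1638050 + 1482435250) + (881/1436 + 560/1229))*(1/2953645) = (1484073305 + 1886909/1764844)*(1/2953645) = (2619157869776329/1764844)*(1/2953645) = 2619157869776329/5212722656380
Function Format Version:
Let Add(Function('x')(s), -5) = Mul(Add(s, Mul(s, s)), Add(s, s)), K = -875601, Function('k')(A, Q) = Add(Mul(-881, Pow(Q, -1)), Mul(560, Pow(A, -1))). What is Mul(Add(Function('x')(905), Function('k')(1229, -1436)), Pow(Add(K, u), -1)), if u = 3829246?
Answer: Rational(2619157869776329, 5212722656380) ≈ 502.46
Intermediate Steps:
Function('x')(s) = Add(5, Mul(2, s, Add(s, Pow(s, 2)))) (Function('x')(s) = Add(5, Mul(Add(s, Mul(s, s)), Add(s, s))) = Add(5, Mul(Add(s, Pow(s, 2)), Mul(2, s))) = Add(5, Mul(2, s, Add(s, Pow(s, 2)))))
Mul(Add(Function('x')(905), Function('k')(1229, -1436)), Pow(Add(K, u), -1)) = Mul(Add(Add(5, Mul(2, Pow(905, 2)), Mul(2, Pow(905, 3))), Add(Mul(-881, Pow(-1436, -1)), Mul(560, Pow(1229, -1)))), Pow(Add(-875601, 3829246), -1)) = Mul(Add(Add(5, Mul(2, 819025), Mul(2, 741217625)), Add(Mul(-881, Rational(-1, 1436)), Mul(560, Rational(1, 1229)))), Pow(2953645, -1)) = Mul(Add(Add(5, 1638050, 1482435250), Add(Rational(881, 1436), Rational(560, 1229))), Rational(1, 2953645)) = Mul(Add(1484073305, Rational(1886909, 1764844)), Rational(1, 2953645)) = Mul(Rational(2619157869776329, 1764844), Rational(1, 2953645)) = Rational(2619157869776329, 5212722656380)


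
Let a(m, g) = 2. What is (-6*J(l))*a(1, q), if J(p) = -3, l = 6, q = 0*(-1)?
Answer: 36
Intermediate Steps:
q = 0
(-6*J(l))*a(1, q) = -6*(-3)*2 = 18*2 = 36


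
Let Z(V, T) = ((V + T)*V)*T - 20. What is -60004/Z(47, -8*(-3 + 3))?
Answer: 15001/5 ≈ 3000.2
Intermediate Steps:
Z(V, T) = -20 + T*V*(T + V) (Z(V, T) = ((T + V)*V)*T - 20 = (V*(T + V))*T - 20 = T*V*(T + V) - 20 = -20 + T*V*(T + V))
-60004/Z(47, -8*(-3 + 3)) = -60004/(-20 - 8*(-3 + 3)*47² + 47*(-8*(-3 + 3))²) = -60004/(-20 - 8*0*2209 + 47*(-8*0)²) = -60004/(-20 + 0*2209 + 47*0²) = -60004/(-20 + 0 + 47*0) = -60004/(-20 + 0 + 0) = -60004/(-20) = -60004*(-1/20) = 15001/5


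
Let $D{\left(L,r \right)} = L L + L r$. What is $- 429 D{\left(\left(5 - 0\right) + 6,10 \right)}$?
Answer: $-99099$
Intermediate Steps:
$D{\left(L,r \right)} = L^{2} + L r$
$- 429 D{\left(\left(5 - 0\right) + 6,10 \right)} = - 429 \left(\left(5 - 0\right) + 6\right) \left(\left(\left(5 - 0\right) + 6\right) + 10\right) = - 429 \left(\left(5 + 0\right) + 6\right) \left(\left(\left(5 + 0\right) + 6\right) + 10\right) = - 429 \left(5 + 6\right) \left(\left(5 + 6\right) + 10\right) = - 429 \cdot 11 \left(11 + 10\right) = - 429 \cdot 11 \cdot 21 = \left(-429\right) 231 = -99099$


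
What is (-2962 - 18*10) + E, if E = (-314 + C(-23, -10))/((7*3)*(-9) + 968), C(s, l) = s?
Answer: -2447955/779 ≈ -3142.4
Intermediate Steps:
E = -337/779 (E = (-314 - 23)/((7*3)*(-9) + 968) = -337/(21*(-9) + 968) = -337/(-189 + 968) = -337/779 ≈ -0.43261)
(-2962 - 18*10) + E = (-2962 - 18*10) - 337/779 = (-2962 - 180) - 337/779 = -3142 - 337/779 = -2447955/779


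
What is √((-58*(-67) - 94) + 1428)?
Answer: 6*√145 ≈ 72.250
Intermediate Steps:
√((-58*(-67) - 94) + 1428) = √((3886 - 94) + 1428) = √(3792 + 1428) = √5220 = 6*√145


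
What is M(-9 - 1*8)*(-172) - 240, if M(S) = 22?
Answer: -4024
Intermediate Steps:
M(-9 - 1*8)*(-172) - 240 = 22*(-172) - 240 = -3784 - 240 = -4024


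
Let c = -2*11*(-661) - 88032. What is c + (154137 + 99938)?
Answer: 180585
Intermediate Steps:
c = -73490 (c = -22*(-661) - 88032 = 14542 - 88032 = -73490)
c + (154137 + 99938) = -73490 + (154137 + 99938) = -73490 + 254075 = 180585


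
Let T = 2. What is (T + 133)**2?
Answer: 18225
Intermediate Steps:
(T + 133)**2 = (2 + 133)**2 = 135**2 = 18225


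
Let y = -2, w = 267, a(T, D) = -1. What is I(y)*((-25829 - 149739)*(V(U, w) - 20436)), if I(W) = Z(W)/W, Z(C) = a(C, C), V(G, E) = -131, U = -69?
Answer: 1805453528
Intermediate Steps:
Z(C) = -1
I(W) = -1/W
I(y)*((-25829 - 149739)*(V(U, w) - 20436)) = (-1/(-2))*((-25829 - 149739)*(-131 - 20436)) = (-1*(-½))*(-175568*(-20567)) = (½)*3610907056 = 1805453528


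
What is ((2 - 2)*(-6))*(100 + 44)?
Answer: 0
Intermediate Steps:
((2 - 2)*(-6))*(100 + 44) = (0*(-6))*144 = 0*144 = 0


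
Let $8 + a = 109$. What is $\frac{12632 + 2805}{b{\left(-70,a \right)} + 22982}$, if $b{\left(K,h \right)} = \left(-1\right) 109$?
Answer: $\frac{15437}{22873} \approx 0.6749$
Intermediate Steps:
$a = 101$ ($a = -8 + 109 = 101$)
$b{\left(K,h \right)} = -109$
$\frac{12632 + 2805}{b{\left(-70,a \right)} + 22982} = \frac{12632 + 2805}{-109 + 22982} = \frac{15437}{22873}$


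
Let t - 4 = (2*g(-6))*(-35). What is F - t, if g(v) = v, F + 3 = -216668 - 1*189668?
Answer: -406763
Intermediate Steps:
F = -406339 (F = -3 + (-216668 - 1*189668) = -3 + (-216668 - 189668) = -3 - 406336 = -406339)
t = 424 (t = 4 + (2*(-6))*(-35) = 4 - 12*(-35) = 4 + 420 = 424)
F - t = -406339 - 1*424 = -406339 - 424 = -406763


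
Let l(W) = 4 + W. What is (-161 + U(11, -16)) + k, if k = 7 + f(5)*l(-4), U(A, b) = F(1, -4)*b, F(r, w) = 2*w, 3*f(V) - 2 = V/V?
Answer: -26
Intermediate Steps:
f(V) = 1 (f(V) = ⅔ + (V/V)/3 = ⅔ + (⅓)*1 = ⅔ + ⅓ = 1)
U(A, b) = -8*b (U(A, b) = (2*(-4))*b = -8*b)
k = 7 (k = 7 + 1*(4 - 4) = 7 + 1*0 = 7 + 0 = 7)
(-161 + U(11, -16)) + k = (-161 - 8*(-16)) + 7 = (-161 + 128) + 7 = -33 + 7 = -26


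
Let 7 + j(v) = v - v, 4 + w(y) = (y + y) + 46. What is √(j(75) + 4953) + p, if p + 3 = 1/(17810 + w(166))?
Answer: -54551/18184 + √4946 ≈ 67.328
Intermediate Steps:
w(y) = 42 + 2*y (w(y) = -4 + ((y + y) + 46) = -4 + (2*y + 46) = -4 + (46 + 2*y) = 42 + 2*y)
j(v) = -7 (j(v) = -7 + (v - v) = -7 + 0 = -7)
p = -54551/18184 (p = -3 + 1/(17810 + (42 + 2*166)) = -3 + 1/(17810 + (42 + 332)) = -3 + 1/(17810 + 374) = -3 + 1/18184 = -54551/18184 ≈ -2.9999)
√(j(75) + 4953) + p = √(-7 + 4953) - 54551/18184 = √4946 - 54551/18184 = -54551/18184 + √4946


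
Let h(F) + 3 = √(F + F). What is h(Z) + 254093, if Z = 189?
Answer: 254090 + 3*√42 ≈ 2.5411e+5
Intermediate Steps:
h(F) = -3 + √2*√F (h(F) = -3 + √(F + F) = -3 + √(2*F) = -3 + √2*√F)
h(Z) + 254093 = (-3 + √2*√189) + 254093 = (-3 + √2*(3*√21)) + 254093 = (-3 + 3*√42) + 254093 = 254090 + 3*√42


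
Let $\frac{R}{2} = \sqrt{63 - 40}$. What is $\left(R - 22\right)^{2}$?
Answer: $576 - 88 \sqrt{23} \approx 153.97$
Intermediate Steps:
$R = 2 \sqrt{23}$ ($R = 2 \sqrt{63 - 40} = 2 \sqrt{23} \approx 9.5917$)
$\left(R - 22\right)^{2} = \left(2 \sqrt{23} - 22\right)^{2} = \left(-22 + 2 \sqrt{23}\right)^{2}$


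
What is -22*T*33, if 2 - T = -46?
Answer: -34848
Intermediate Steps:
T = 48 (T = 2 - 1*(-46) = 2 + 46 = 48)
-22*T*33 = -22*48*33 = -1056*33 = -34848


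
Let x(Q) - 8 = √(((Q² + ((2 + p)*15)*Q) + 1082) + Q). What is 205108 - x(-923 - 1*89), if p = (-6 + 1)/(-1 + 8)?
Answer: 205100 - √49230146/7 ≈ 2.0410e+5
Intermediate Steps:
p = -5/7 ≈ -0.71429
x(Q) = 8 + √(1082 + Q² + 142*Q/7) (x(Q) = 8 + √(((Q² + ((2 - 5/7)*15)*Q) + 1082) + Q) = 8 + √(((Q² + ((9/7)*15)*Q) + 1082) + Q) = 8 + √(((Q² + 135*Q/7) + 1082) + Q) = 8 + √((1082 + Q² + 135*Q/7) + Q) = 8 + √(1082 + Q² + 142*Q/7))
205108 - x(-923 - 1*89) = 205108 - (8 + √(53018 + 49*(-923 - 1*89)² + 994*(-923 - 1*89))/7) = 205108 - (8 + √(53018 + 49*(-923 - 89)² + 994*(-923 - 89))/7) = 205108 - (8 + √(53018 + 49*(-1012)² + 994*(-1012))/7) = 205108 - (8 + √(53018 + 49*1024144 - 1005928)/7) = 205108 - (8 + √(53018 + 50183056 - 1005928)/7) = 205108 - (8 + √49230146/7) = 205108 + (-8 - √49230146/7) = 205100 - √49230146/7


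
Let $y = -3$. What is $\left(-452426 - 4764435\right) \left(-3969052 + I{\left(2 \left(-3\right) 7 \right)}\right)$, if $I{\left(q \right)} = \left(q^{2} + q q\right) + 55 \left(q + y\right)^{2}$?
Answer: $20106559606289$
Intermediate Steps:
$I{\left(q \right)} = 2 q^{2} + 55 \left(-3 + q\right)^{2}$ ($I{\left(q \right)} = \left(q^{2} + q q\right) + 55 \left(q - 3\right)^{2} = \left(q^{2} + q^{2}\right) + 55 \left(-3 + q\right)^{2} = 2 q^{2} + 55 \left(-3 + q\right)^{2}$)
$\left(-452426 - 4764435\right) \left(-3969052 + I{\left(2 \left(-3\right) 7 \right)}\right) = \left(-452426 - 4764435\right) \left(-3969052 + \left(495 - 330 \cdot 2 \left(-3\right) 7 + 57 \left(2 \left(-3\right) 7\right)^{2}\right)\right) = - 5216861 \left(-3969052 + \left(495 - 330 \left(\left(-6\right) 7\right) + 57 \left(\left(-6\right) 7\right)^{2}\right)\right) = - 5216861 \left(-3969052 + \left(495 - -13860 + 57 \left(-42\right)^{2}\right)\right) = - 5216861 \left(-3969052 + \left(495 + 13860 + 57 \cdot 1764\right)\right) = - 5216861 \left(-3969052 + \left(495 + 13860 + 100548\right)\right) = - 5216861 \left(-3969052 + 114903\right) = \left(-5216861\right) \left(-3854149\right) = 20106559606289$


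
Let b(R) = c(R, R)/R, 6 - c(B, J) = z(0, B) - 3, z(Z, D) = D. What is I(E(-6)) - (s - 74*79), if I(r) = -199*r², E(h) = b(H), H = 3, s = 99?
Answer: 4951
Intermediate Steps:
c(B, J) = 9 - B (c(B, J) = 6 - (B - 3) = 6 - (-3 + B) = 6 + (3 - B) = 9 - B)
b(R) = (9 - R)/R
E(h) = 2 (E(h) = (9 - 1*3)/3 = (9 - 3)/3 = (⅓)*6 = 2)
I(E(-6)) - (s - 74*79) = -199*2² - (99 - 74*79) = -199*4 - (99 - 5846) = -796 - 1*(-5747) = -796 + 5747 = 4951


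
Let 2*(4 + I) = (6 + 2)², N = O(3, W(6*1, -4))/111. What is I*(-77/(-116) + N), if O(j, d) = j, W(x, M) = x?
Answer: 20755/1073 ≈ 19.343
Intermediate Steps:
N = 1/37 (N = 3/111 = 3*(1/111) = 1/37 ≈ 0.027027)
I = 28 (I = -4 + (6 + 2)²/2 = -4 + (½)*8² = -4 + (½)*64 = -4 + 32 = 28)
I*(-77/(-116) + N) = 28*(-77/(-116) + 1/37) = 28*(-77*(-1/116) + 1/37) = 28*(77/116 + 1/37) = 28*(2965/4292) = 20755/1073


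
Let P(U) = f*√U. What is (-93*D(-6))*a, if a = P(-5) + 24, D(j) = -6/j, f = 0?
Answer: -2232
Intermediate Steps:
P(U) = 0 (P(U) = 0*√U = 0)
a = 24 (a = 0 + 24 = 24)
(-93*D(-6))*a = -(-558)/(-6)*24 = -(-558)*(-1)/6*24 = -93*1*24 = -93*24 = -2232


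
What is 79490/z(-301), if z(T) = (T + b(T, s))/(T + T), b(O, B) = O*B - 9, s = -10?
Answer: -2392649/135 ≈ -17723.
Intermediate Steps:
b(O, B) = -9 + B*O (b(O, B) = B*O - 9 = -9 + B*O)
z(T) = (-9 - 9*T)/(2*T) (z(T) = (T + (-9 - 10*T))/(T + T) = (-9 - 9*T)/((2*T)) = (-9 - 9*T)*(1/(2*T)) = (-9 - 9*T)/(2*T))
79490/z(-301) = 79490/(((9/2)*(-1 - 1*(-301))/(-301))) = 79490/(((9/2)*(-1/301)*(-1 + 301))) = 79490/(((9/2)*(-1/301)*300)) = 79490/(-1350/301) = 79490*(-301/1350) = -2392649/135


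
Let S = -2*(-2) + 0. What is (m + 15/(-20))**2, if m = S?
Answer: 169/16 ≈ 10.563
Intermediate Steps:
S = 4 (S = 4 + 0 = 4)
m = 4
(m + 15/(-20))**2 = (4 + 15/(-20))**2 = (4 + 15*(-1/20))**2 = (4 - 3/4)**2 = (13/4)**2 = 169/16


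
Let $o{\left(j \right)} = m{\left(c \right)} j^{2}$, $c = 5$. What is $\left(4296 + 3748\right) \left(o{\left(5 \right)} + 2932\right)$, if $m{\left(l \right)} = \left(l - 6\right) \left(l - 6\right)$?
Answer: $23786108$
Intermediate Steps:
$m{\left(l \right)} = \left(-6 + l\right)^{2}$ ($m{\left(l \right)} = \left(-6 + l\right) \left(-6 + l\right) = \left(-6 + l\right)^{2}$)
$o{\left(j \right)} = j^{2}$ ($o{\left(j \right)} = \left(-6 + 5\right)^{2} j^{2} = \left(-1\right)^{2} j^{2} = 1 j^{2} = j^{2}$)
$\left(4296 + 3748\right) \left(o{\left(5 \right)} + 2932\right) = \left(4296 + 3748\right) \left(5^{2} + 2932\right) = 8044 \left(25 + 2932\right) = 8044 \cdot 2957 = 23786108$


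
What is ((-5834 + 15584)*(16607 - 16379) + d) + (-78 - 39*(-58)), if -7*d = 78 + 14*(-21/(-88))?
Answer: 685353093/308 ≈ 2.2252e+6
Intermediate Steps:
d = -3579/308 (d = -(78 + 14*(-21/(-88)))/7 = -(78 + 14*(-21*(-1/88)))/7 = -(78 + 14*(21/88))/7 = -(78 + 147/44)/7 = -⅐*3579/44 = -3579/308 ≈ -11.620)
((-5834 + 15584)*(16607 - 16379) + d) + (-78 - 39*(-58)) = ((-5834 + 15584)*(16607 - 16379) - 3579/308) + (-78 - 39*(-58)) = (9750*228 - 3579/308) + (-78 + 2262) = (2223000 - 3579/308) + 2184 = 684680421/308 + 2184 = 685353093/308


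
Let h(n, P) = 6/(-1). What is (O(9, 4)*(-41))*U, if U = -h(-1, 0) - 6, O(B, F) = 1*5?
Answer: 0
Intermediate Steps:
h(n, P) = -6 (h(n, P) = 6*(-1) = -6)
O(B, F) = 5
U = 0 (U = -1*(-6) - 6 = 6 - 6 = 0)
(O(9, 4)*(-41))*U = (5*(-41))*0 = -205*0 = 0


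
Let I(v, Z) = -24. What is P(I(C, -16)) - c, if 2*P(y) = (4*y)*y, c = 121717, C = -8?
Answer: -120565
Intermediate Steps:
P(y) = 2*y**2 (P(y) = ((4*y)*y)/2 = (4*y**2)/2 = 2*y**2)
P(I(C, -16)) - c = 2*(-24)**2 - 1*121717 = 2*576 - 121717 = 1152 - 121717 = -120565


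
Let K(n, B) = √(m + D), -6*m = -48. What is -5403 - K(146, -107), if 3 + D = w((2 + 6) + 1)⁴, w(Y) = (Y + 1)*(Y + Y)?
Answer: -5403 - √1049760005 ≈ -37803.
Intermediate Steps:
m = 8 (m = -⅙*(-48) = 8)
w(Y) = 2*Y*(1 + Y) (w(Y) = (1 + Y)*(2*Y) = 2*Y*(1 + Y))
D = 1049759997 (D = -3 + (2*((2 + 6) + 1)*(1 + ((2 + 6) + 1)))⁴ = -3 + (2*(8 + 1)*(1 + (8 + 1)))⁴ = -3 + (2*9*(1 + 9))⁴ = -3 + (2*9*10)⁴ = -3 + 180⁴ = -3 + 1049760000 = 1049759997)
K(n, B) = √1049760005 (K(n, B) = √(8 + 1049759997) = √1049760005)
-5403 - K(146, -107) = -5403 - √1049760005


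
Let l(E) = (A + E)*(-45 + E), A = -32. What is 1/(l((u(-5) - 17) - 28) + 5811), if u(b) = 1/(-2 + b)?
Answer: 49/625479 ≈ 7.8340e-5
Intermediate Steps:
l(E) = (-45 + E)*(-32 + E) (l(E) = (-32 + E)*(-45 + E) = (-45 + E)*(-32 + E))
1/(l((u(-5) - 17) - 28) + 5811) = 1/((1440 + ((1/(-2 - 5) - 17) - 28)**2 - 77*((1/(-2 - 5) - 17) - 28)) + 5811) = 1/((1440 + ((1/(-7) - 17) - 28)**2 - 77*((1/(-7) - 17) - 28)) + 5811) = 1/((1440 + ((-1/7 - 17) - 28)**2 - 77*((-1/7 - 17) - 28)) + 5811) = 1/((1440 + (-120/7 - 28)**2 - 77*(-120/7 - 28)) + 5811) = 1/((1440 + (-316/7)**2 - 77*(-316/7)) + 5811) = 1/((1440 + 99856/49 + 3476) + 5811) = 1/(340740/49 + 5811) = 1/(625479/49) = 49/625479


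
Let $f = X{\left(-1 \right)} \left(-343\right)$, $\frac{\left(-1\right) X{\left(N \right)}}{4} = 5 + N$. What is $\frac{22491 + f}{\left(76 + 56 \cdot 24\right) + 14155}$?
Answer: $\frac{3997}{2225} \approx 1.7964$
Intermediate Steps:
$X{\left(N \right)} = -20 - 4 N$ ($X{\left(N \right)} = - 4 \left(5 + N\right) = -20 - 4 N$)
$f = 5488$ ($f = \left(-20 - -4\right) \left(-343\right) = \left(-20 + 4\right) \left(-343\right) = \left(-16\right) \left(-343\right) = 5488$)
$\frac{22491 + f}{\left(76 + 56 \cdot 24\right) + 14155} = \frac{22491 + 5488}{\left(76 + 56 \cdot 24\right) + 14155} = \frac{27979}{\left(76 + 1344\right) + 14155} = \frac{27979}{1420 + 14155} = \frac{27979}{15575} = 27979 \cdot \frac{1}{15575} = \frac{3997}{2225}$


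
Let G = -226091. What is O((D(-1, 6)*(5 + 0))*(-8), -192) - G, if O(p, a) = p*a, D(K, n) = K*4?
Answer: 195371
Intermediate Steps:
D(K, n) = 4*K
O(p, a) = a*p
O((D(-1, 6)*(5 + 0))*(-8), -192) - G = -192*(4*(-1))*(5 + 0)*(-8) - 1*(-226091) = -192*(-4*5)*(-8) + 226091 = -(-3840)*(-8) + 226091 = -192*160 + 226091 = -30720 + 226091 = 195371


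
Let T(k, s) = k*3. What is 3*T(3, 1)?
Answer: 27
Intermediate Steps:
T(k, s) = 3*k
3*T(3, 1) = 3*(3*3) = 3*9 = 27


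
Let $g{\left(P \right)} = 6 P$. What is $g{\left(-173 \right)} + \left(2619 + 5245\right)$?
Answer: $6826$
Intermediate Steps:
$g{\left(-173 \right)} + \left(2619 + 5245\right) = 6 \left(-173\right) + \left(2619 + 5245\right) = -1038 + 7864 = 6826$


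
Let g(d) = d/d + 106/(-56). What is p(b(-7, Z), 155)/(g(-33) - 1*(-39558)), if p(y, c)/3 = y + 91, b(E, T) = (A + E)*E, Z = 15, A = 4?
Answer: 9408/1107599 ≈ 0.0084940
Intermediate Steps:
g(d) = -25/28 (g(d) = 1 + 106*(-1/56) = 1 - 53/28 = -25/28)
b(E, T) = E*(4 + E) (b(E, T) = (4 + E)*E = E*(4 + E))
p(y, c) = 273 + 3*y (p(y, c) = 3*(y + 91) = 3*(91 + y) = 273 + 3*y)
p(b(-7, Z), 155)/(g(-33) - 1*(-39558)) = (273 + 3*(-7*(4 - 7)))/(-25/28 - 1*(-39558)) = (273 + 3*(-7*(-3)))/(-25/28 + 39558) = (273 + 3*21)/(1107599/28) = (273 + 63)*(28/1107599) = 336*(28/1107599) = 9408/1107599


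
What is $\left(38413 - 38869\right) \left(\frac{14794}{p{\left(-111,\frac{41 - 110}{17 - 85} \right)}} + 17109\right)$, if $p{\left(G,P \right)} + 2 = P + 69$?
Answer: $- \frac{36541613352}{4625} \approx -7.9009 \cdot 10^{6}$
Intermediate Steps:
$p{\left(G,P \right)} = 67 + P$ ($p{\left(G,P \right)} = -2 + \left(P + 69\right) = -2 + \left(69 + P\right) = 67 + P$)
$\left(38413 - 38869\right) \left(\frac{14794}{p{\left(-111,\frac{41 - 110}{17 - 85} \right)}} + 17109\right) = \left(38413 - 38869\right) \left(\frac{14794}{67 + \frac{41 - 110}{17 - 85}} + 17109\right) = - 456 \left(\frac{14794}{67 - \frac{69}{-68}} + 17109\right) = - 456 \left(\frac{14794}{67 - - \frac{69}{68}} + 17109\right) = - 456 \left(\frac{14794}{67 + \frac{69}{68}} + 17109\right) = - 456 \left(\frac{14794}{\frac{4625}{68}} + 17109\right) = - 456 \left(14794 \cdot \frac{68}{4625} + 17109\right) = - 456 \left(\frac{1005992}{4625} + 17109\right) = \left(-456\right) \frac{80135117}{4625} = - \frac{36541613352}{4625}$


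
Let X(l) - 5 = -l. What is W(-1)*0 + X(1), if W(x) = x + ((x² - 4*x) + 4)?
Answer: 4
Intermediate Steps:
X(l) = 5 - l
W(x) = 4 + x² - 3*x (W(x) = x + (4 + x² - 4*x) = 4 + x² - 3*x)
W(-1)*0 + X(1) = (4 + (-1)² - 3*(-1))*0 + (5 - 1*1) = (4 + 1 + 3)*0 + (5 - 1) = 8*0 + 4 = 0 + 4 = 4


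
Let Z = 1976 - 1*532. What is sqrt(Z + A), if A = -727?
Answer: sqrt(717) ≈ 26.777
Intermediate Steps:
Z = 1444 (Z = 1976 - 532 = 1444)
sqrt(Z + A) = sqrt(1444 - 727) = sqrt(717)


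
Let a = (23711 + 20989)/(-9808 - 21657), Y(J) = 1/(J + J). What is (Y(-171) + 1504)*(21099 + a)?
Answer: 3251952283409/102486 ≈ 3.1731e+7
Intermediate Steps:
Y(J) = 1/(2*J)
a = -8940/6293 (a = 44700/(-31465) = 44700*(-1/31465) = -8940/6293 ≈ -1.4206)
(Y(-171) + 1504)*(21099 + a) = ((1/2)/(-171) + 1504)*(21099 - 8940/6293) = ((1/2)*(-1/171) + 1504)*(132767067/6293) = (-1/342 + 1504)*(132767067/6293) = (514367/342)*(132767067/6293) = 3251952283409/102486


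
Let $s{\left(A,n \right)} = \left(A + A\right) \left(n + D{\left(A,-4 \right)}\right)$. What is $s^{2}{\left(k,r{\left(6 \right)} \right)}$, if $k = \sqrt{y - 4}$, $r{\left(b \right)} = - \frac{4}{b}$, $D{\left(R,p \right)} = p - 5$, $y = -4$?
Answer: $- \frac{26912}{9} \approx -2990.2$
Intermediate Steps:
$D{\left(R,p \right)} = -5 + p$ ($D{\left(R,p \right)} = p - 5 = -5 + p$)
$k = 2 i \sqrt{2}$ ($k = \sqrt{-4 - 4} = \sqrt{-8} = 2 i \sqrt{2} \approx 2.8284 i$)
$s{\left(A,n \right)} = 2 A \left(-9 + n\right)$ ($s{\left(A,n \right)} = \left(A + A\right) \left(n - 9\right) = 2 A \left(n - 9\right) = 2 A \left(-9 + n\right)$)
$s^{2}{\left(k,r{\left(6 \right)} \right)} = \left(2 \cdot 2 i \sqrt{2} \left(-9 - \frac{4}{6}\right)\right)^{2} = \left(2 \cdot 2 i \sqrt{2} \left(-9 - \frac{2}{3}\right)\right)^{2} = \left(2 \cdot 2 i \sqrt{2} \left(- \frac{29}{3}\right)\right)^{2} = \left(- \frac{116 i \sqrt{2}}{3}\right)^{2} = - \frac{26912}{9}$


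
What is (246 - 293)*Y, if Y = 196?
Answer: -9212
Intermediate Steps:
(246 - 293)*Y = (246 - 293)*196 = -47*196 = -9212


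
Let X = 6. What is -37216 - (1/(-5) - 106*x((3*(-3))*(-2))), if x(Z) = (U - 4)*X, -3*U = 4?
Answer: -203039/5 ≈ -40608.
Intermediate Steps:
U = -4/3 (U = -⅓*4 = -4/3 ≈ -1.3333)
x(Z) = -32 (x(Z) = (-4/3 - 4)*6 = -16/3*6 = -32)
-37216 - (1/(-5) - 106*x((3*(-3))*(-2))) = -37216 - (1/(-5) - 106*(-32)) = -37216 - (-⅕ + 3392) = -37216 - 1*16959/5 = -37216 - 16959/5 = -203039/5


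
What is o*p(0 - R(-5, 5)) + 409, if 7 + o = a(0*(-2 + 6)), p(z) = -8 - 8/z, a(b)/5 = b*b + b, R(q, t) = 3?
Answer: 1339/3 ≈ 446.33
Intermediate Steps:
a(b) = 5*b + 5*b² (a(b) = 5*(b*b + b) = 5*(b² + b) = 5*(b + b²) = 5*b + 5*b²)
o = -7 (o = -7 + 5*(0*(-2 + 6))*(1 + 0*(-2 + 6)) = -7 + 5*(0*4)*(1 + 0*4) = -7 + 5*0*(1 + 0) = -7 + 5*0*1 = -7 + 0 = -7)
o*p(0 - R(-5, 5)) + 409 = -7*(-8 - 8/(0 - 1*3)) + 409 = -7*(-8 - 8/(0 - 3)) + 409 = -7*(-8 - 8/(-3)) + 409 = -7*(-8 - 8*(-⅓)) + 409 = -7*(-8 + 8/3) + 409 = -7*(-16/3) + 409 = 112/3 + 409 = 1339/3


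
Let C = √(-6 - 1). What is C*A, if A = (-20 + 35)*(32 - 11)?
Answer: 315*I*√7 ≈ 833.41*I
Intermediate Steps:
C = I*√7 (C = √(-7) = I*√7 ≈ 2.6458*I)
A = 315 (A = 15*21 = 315)
C*A = (I*√7)*315 = 315*I*√7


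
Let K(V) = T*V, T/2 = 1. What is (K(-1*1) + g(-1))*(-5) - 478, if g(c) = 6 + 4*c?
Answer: -478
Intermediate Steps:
T = 2 (T = 2*1 = 2)
K(V) = 2*V
(K(-1*1) + g(-1))*(-5) - 478 = (2*(-1*1) + (6 + 4*(-1)))*(-5) - 478 = (2*(-1) + (6 - 4))*(-5) - 478 = (-2 + 2)*(-5) - 478 = 0*(-5) - 478 = 0 - 478 = -478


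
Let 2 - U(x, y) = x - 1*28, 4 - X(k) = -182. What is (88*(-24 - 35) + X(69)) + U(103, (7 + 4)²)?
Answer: -5079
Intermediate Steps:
X(k) = 186 (X(k) = 4 - 1*(-182) = 4 + 182 = 186)
U(x, y) = 30 - x (U(x, y) = 2 - (x - 1*28) = 2 - (x - 28) = 2 - (-28 + x) = 2 + (28 - x) = 30 - x)
(88*(-24 - 35) + X(69)) + U(103, (7 + 4)²) = (88*(-24 - 35) + 186) + (30 - 1*103) = (88*(-59) + 186) + (30 - 103) = (-5192 + 186) - 73 = -5006 - 73 = -5079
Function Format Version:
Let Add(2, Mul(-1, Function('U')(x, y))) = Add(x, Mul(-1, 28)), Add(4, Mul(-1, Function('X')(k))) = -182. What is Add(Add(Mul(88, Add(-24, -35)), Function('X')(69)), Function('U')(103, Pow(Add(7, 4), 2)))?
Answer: -5079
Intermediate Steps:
Function('X')(k) = 186 (Function('X')(k) = Add(4, Mul(-1, -182)) = Add(4, 182) = 186)
Function('U')(x, y) = Add(30, Mul(-1, x)) (Function('U')(x, y) = Add(2, Mul(-1, Add(x, Mul(-1, 28)))) = Add(2, Mul(-1, Add(x, -28))) = Add(2, Mul(-1, Add(-28, x))) = Add(2, Add(28, Mul(-1, x))) = Add(30, Mul(-1, x)))
Add(Add(Mul(88, Add(-24, -35)), Function('X')(69)), Function('U')(103, Pow(Add(7, 4), 2))) = Add(Add(Mul(88, Add(-24, -35)), 186), Add(30, Mul(-1, 103))) = Add(Add(Mul(88, -59), 186), Add(30, -103)) = Add(Add(-5192, 186), -73) = Add(-5006, -73) = -5079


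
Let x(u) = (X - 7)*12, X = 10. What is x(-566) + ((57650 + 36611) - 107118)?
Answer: -12821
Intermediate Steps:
x(u) = 36 (x(u) = (10 - 7)*12 = 3*12 = 36)
x(-566) + ((57650 + 36611) - 107118) = 36 + ((57650 + 36611) - 107118) = 36 + (94261 - 107118) = 36 - 12857 = -12821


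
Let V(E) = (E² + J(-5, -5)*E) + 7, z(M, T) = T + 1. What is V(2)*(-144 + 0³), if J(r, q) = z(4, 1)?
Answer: -2160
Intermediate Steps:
z(M, T) = 1 + T
J(r, q) = 2 (J(r, q) = 1 + 1 = 2)
V(E) = 7 + E² + 2*E (V(E) = (E² + 2*E) + 7 = 7 + E² + 2*E)
V(2)*(-144 + 0³) = (7 + 2² + 2*2)*(-144 + 0³) = (7 + 4 + 4)*(-144 + 0) = 15*(-144) = -2160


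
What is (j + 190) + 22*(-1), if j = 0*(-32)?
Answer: 168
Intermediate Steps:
j = 0
(j + 190) + 22*(-1) = (0 + 190) + 22*(-1) = 190 - 22 = 168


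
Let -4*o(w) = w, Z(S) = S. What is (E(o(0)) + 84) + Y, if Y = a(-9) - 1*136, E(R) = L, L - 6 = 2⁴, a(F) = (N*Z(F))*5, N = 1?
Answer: -75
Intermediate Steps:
o(w) = -w/4
a(F) = 5*F (a(F) = (1*F)*5 = F*5 = 5*F)
L = 22 (L = 6 + 2⁴ = 6 + 16 = 22)
E(R) = 22
Y = -181 (Y = 5*(-9) - 1*136 = -45 - 136 = -181)
(E(o(0)) + 84) + Y = (22 + 84) - 181 = 106 - 181 = -75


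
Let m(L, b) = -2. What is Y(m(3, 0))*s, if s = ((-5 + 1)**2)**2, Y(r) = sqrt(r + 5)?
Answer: 256*sqrt(3) ≈ 443.40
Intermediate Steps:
Y(r) = sqrt(5 + r)
s = 256 (s = ((-4)**2)**2 = 16**2 = 256)
Y(m(3, 0))*s = sqrt(5 - 2)*256 = sqrt(3)*256 = 256*sqrt(3)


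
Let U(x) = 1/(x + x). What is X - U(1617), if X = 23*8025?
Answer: 596915549/3234 ≈ 1.8458e+5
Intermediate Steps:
X = 184575
U(x) = 1/(2*x)
X - U(1617) = 184575 - 1/(2*1617) = 184575 - 1*1/3234 = 184575 - 1/3234 = 596915549/3234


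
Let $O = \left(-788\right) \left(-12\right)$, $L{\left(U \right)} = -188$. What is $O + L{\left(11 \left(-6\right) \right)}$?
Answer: $9268$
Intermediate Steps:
$O = 9456$
$O + L{\left(11 \left(-6\right) \right)} = 9456 - 188 = 9268$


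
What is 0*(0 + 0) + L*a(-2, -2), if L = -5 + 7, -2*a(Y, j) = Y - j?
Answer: 0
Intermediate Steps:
a(Y, j) = j/2 - Y/2 (a(Y, j) = -(Y - j)/2 = j/2 - Y/2)
L = 2
0*(0 + 0) + L*a(-2, -2) = 0*(0 + 0) + 2*((½)*(-2) - ½*(-2)) = 0*0 + 2*(-1 + 1) = 0 + 2*0 = 0 + 0 = 0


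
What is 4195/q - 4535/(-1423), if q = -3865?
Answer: 2311658/1099979 ≈ 2.1015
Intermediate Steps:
4195/q - 4535/(-1423) = 4195/(-3865) - 4535/(-1423) = 4195*(-1/3865) - 4535*(-1/1423) = -839/773 + 4535/1423 = 2311658/1099979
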